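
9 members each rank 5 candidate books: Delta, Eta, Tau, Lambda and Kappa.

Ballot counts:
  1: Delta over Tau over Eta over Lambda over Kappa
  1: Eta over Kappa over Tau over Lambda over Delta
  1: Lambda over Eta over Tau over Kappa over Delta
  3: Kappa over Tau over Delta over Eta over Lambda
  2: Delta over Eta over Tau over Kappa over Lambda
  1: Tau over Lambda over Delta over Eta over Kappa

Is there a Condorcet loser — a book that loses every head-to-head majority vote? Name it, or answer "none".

Pairwise majorities:
Delta vs Eta: Delta wins 7–2.
Delta vs Tau: Tau, 6–3.
Delta vs Lambda: 6 to 3, Delta.
Delta–Kappa: Kappa 5–4.
Eta vs Tau: Eta preferred on 1+1+2 = 4 ballots; Tau wins 5–4.
Eta vs Lambda: Eta wins 7–2.
Eta vs Kappa: Eta preferred on 1+1+1+2+1 = 6 ballots; Eta wins 6–3.
Tau vs Lambda: 1+1+3+2+1 = 8 for Tau, 1 for Lambda — Tau by 8–1.
Tau vs Kappa: 1+1+2+1 = 5 for Tau, 4 for Kappa — Tau by 5–4.
Lambda–Kappa: Kappa 6–3.
Lambda loses to every other book — it is the Condorcet loser.

Lambda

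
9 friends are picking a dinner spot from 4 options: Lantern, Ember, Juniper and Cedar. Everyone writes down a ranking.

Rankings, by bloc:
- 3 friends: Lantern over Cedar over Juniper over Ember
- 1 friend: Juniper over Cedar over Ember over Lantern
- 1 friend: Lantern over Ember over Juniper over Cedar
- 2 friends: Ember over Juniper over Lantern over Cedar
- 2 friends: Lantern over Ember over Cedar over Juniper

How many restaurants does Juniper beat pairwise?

0

Juniper against each rival (9 friends):
Juniper vs Lantern: Juniper preferred on 1+2 = 3 ballots; Lantern wins 6–3.
Juniper–Ember: Ember 5–4.
Juniper vs Cedar: Cedar wins 5–4.
Juniper beats no one; loses to Lantern, Ember, Cedar — 0 pairwise wins.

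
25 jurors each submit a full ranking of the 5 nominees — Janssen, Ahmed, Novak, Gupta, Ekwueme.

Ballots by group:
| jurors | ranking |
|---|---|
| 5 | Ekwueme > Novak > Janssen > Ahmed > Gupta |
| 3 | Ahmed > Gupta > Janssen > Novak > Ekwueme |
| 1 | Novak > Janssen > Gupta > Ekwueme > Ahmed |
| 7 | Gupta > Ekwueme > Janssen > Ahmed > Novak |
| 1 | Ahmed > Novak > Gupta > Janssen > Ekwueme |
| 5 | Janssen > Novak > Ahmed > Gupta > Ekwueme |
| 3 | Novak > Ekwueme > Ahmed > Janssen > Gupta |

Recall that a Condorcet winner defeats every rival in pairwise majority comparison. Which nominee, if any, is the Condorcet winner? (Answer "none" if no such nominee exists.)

none

Head-to-head results (25 jurors):
Janssen vs Ahmed: Janssen wins 18–7.
Janssen vs Novak: 15 to 10, Janssen.
Janssen vs Gupta: Janssen wins 14–11.
Janssen vs Ekwueme: 3+1+1+5 = 10 for Janssen, 15 for Ekwueme — Ekwueme by 15–10.
Ahmed–Novak: Novak 14–11.
Ahmed vs Gupta: Ahmed preferred on 5+3+1+5+3 = 17 ballots; Ahmed wins 17–8.
Ahmed vs Ekwueme: 3+1+5 = 9 for Ahmed, 16 for Ekwueme — Ekwueme by 16–9.
Novak vs Gupta: Novak wins 15–10.
Novak vs Ekwueme: Novak wins 13–12.
Gupta vs Ekwueme: Gupta is ranked higher on 3+1+7+1+5 = 17 ballots, Ekwueme on 8. Gupta wins 17–8.
Each nominee drops at least one matchup (Janssen loses to Ekwueme; Ahmed loses to Janssen; Novak loses to Janssen; Gupta loses to Janssen; Ekwueme loses to Novak); the cycle Janssen beats Novak beats Ekwueme beats Janssen rules out a Condorcet winner.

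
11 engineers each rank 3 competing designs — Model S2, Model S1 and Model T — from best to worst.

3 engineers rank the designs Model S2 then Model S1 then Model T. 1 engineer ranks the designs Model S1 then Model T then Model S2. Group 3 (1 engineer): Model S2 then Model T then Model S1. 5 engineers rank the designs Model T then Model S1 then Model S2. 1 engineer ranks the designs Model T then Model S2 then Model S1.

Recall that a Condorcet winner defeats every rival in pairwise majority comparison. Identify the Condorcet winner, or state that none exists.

Head-to-head results (11 engineers):
Model S2 vs Model S1: Model S1 wins 6–5.
Model S2 vs Model T: Model S2 is ranked higher on 3+1 = 4 ballots, Model T on 7. Model T wins 7–4.
Model S1–Model T: Model T 7–4.
Model T wins every pairwise contest, so Model T is the Condorcet winner.

Model T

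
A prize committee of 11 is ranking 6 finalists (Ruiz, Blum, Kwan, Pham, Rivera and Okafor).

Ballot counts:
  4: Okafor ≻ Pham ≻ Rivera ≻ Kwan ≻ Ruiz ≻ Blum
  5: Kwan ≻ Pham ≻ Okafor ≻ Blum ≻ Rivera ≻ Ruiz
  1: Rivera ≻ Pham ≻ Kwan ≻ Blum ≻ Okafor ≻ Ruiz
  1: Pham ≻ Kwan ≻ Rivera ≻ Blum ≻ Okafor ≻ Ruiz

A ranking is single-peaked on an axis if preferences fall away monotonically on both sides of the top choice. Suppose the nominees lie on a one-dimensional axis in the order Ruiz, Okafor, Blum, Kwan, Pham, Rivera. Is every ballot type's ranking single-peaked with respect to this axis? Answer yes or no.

no

Axis positions: Ruiz=1, Okafor=2, Blum=3, Kwan=4, Pham=5, Rivera=6.
Ballot type 1: ranking walks positions 2-5-6-4-1-3; Pham is ranked above Blum even though Blum lies between Pham and the peak Okafor on the axis — preferences dip and rise again. Not single-peaked.
Ballot type 2: ranking walks positions 4-5-2-3-6-1; Okafor is ranked above Blum even though Blum lies between Okafor and the peak Kwan on the axis — preferences dip and rise again. Not single-peaked.
Ballot type 3 (peak Rivera at position 6): ranking walks positions 6-5-4-3-2-1, expanding outward from the peak — single-peaked.
Ballot type 4 (peak Pham at position 5): ranking walks positions 5-4-6-3-2-1, expanding outward from the peak — single-peaked.
Ballot type 1 violates single-peakedness, so the profile is not single-peaked on this axis.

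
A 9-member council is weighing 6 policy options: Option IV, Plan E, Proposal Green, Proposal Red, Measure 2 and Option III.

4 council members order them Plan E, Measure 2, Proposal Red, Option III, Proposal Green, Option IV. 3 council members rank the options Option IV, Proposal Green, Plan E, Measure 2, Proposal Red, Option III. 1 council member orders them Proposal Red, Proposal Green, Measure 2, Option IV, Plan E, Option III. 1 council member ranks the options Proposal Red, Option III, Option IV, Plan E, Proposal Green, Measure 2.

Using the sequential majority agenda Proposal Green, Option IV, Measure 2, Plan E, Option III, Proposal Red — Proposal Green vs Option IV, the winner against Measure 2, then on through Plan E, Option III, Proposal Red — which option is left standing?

Round 1: Proposal Green vs Option IV — 5–4, Proposal Green advances.
Round 2: Proposal Green vs Measure 2 — 5–4, Proposal Green advances.
Round 3: Proposal Green vs Plan E — 4–5, Plan E advances.
Round 4: Plan E vs Option III — 8–1, Plan E advances.
Round 5: Plan E vs Proposal Red — 7–2, Plan E advances.
Plan E survives the agenda.

Plan E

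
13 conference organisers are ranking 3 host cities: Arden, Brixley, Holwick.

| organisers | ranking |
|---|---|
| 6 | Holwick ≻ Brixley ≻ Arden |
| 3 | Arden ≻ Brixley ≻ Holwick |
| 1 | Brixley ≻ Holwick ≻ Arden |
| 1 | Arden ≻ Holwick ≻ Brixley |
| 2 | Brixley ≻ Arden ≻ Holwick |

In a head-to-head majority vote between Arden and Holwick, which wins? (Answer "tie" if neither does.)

Ballots ranking Arden above Holwick: 3 + 1 + 2 = 6.
Ballots ranking Holwick above Arden: 13 − 6 = 7.
Holwick wins the head-to-head 7–6.

Holwick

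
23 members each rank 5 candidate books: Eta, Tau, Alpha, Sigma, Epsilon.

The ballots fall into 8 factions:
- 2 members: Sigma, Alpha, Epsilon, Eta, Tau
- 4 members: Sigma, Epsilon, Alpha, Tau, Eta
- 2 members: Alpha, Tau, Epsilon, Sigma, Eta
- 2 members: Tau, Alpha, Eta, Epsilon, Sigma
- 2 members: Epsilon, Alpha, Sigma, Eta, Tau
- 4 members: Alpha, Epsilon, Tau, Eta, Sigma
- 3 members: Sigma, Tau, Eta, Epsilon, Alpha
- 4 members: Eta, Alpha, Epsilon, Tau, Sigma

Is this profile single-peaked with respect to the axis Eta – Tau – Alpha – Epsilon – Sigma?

no

Axis positions: Eta=1, Tau=2, Alpha=3, Epsilon=4, Sigma=5.
Faction 1: ranking walks positions 5-3-4-1-2; Alpha is ranked above Epsilon even though Epsilon lies between Alpha and the peak Sigma on the axis — preferences dip and rise again. Not single-peaked.
Faction 2 (peak Sigma at position 5): ranking walks positions 5-4-3-2-1, expanding outward from the peak — single-peaked.
Faction 3 (peak Alpha at position 3): ranking walks positions 3-2-4-5-1, expanding outward from the peak — single-peaked.
Faction 4 (peak Tau at position 2): ranking walks positions 2-3-1-4-5, expanding outward from the peak — single-peaked.
Faction 5: ranking walks positions 4-3-5-1-2; Eta is ranked above Tau even though Tau lies between Eta and the peak Epsilon on the axis — preferences dip and rise again. Not single-peaked.
Faction 6 (peak Alpha at position 3): ranking walks positions 3-4-2-1-5, expanding outward from the peak — single-peaked.
Faction 7: ranking walks positions 5-2-1-4-3; Tau is ranked above Epsilon even though Epsilon lies between Tau and the peak Sigma on the axis — preferences dip and rise again. Not single-peaked.
Faction 8: ranking walks positions 1-3-4-2-5; Alpha is ranked above Tau even though Tau lies between Alpha and the peak Eta on the axis — preferences dip and rise again. Not single-peaked.
Faction 1 violates single-peakedness, so the profile is not single-peaked on this axis.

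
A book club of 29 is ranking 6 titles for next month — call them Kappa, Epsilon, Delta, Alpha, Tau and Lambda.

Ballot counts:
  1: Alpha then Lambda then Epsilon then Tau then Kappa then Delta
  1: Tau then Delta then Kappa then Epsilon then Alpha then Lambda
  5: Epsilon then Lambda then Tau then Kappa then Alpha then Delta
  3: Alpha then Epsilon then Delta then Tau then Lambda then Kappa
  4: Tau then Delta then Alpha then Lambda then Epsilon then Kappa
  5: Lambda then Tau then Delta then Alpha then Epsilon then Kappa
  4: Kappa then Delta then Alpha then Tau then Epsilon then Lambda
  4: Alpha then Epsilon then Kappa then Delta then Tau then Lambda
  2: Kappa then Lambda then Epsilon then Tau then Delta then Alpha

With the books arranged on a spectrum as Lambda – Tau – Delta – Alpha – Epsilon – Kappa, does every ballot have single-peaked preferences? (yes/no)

no

Axis positions: Lambda=1, Tau=2, Delta=3, Alpha=4, Epsilon=5, Kappa=6.
Faction 1: ranking walks positions 4-1-5-2-6-3; Lambda is ranked above Delta even though Delta lies between Lambda and the peak Alpha on the axis — preferences dip and rise again. Not single-peaked.
Faction 2: ranking walks positions 2-3-6-5-4-1; Kappa is ranked above Alpha even though Alpha lies between Kappa and the peak Tau on the axis — preferences dip and rise again. Not single-peaked.
Faction 3: ranking walks positions 5-1-2-6-4-3; Lambda is ranked above Alpha even though Alpha lies between Lambda and the peak Epsilon on the axis — preferences dip and rise again. Not single-peaked.
Faction 4 (peak Alpha at position 4): ranking walks positions 4-5-3-2-1-6, expanding outward from the peak — single-peaked.
Faction 5 (peak Tau at position 2): ranking walks positions 2-3-4-1-5-6, expanding outward from the peak — single-peaked.
Faction 6 (peak Lambda at position 1): ranking walks positions 1-2-3-4-5-6, expanding outward from the peak — single-peaked.
Faction 7: ranking walks positions 6-3-4-2-5-1; Delta is ranked above Epsilon even though Epsilon lies between Delta and the peak Kappa on the axis — preferences dip and rise again. Not single-peaked.
Faction 8 (peak Alpha at position 4): ranking walks positions 4-5-6-3-2-1, expanding outward from the peak — single-peaked.
Faction 9: ranking walks positions 6-1-5-2-3-4; Lambda is ranked above Epsilon even though Epsilon lies between Lambda and the peak Kappa on the axis — preferences dip and rise again. Not single-peaked.
Faction 1 violates single-peakedness, so the profile is not single-peaked on this axis.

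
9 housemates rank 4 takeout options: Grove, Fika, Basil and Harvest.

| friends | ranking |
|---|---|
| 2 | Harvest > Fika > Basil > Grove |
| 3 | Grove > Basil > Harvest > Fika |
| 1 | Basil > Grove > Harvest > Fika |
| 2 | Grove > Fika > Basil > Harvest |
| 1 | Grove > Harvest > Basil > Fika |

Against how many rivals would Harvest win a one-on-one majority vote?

1

Harvest against each rival (9 friends):
Harvest–Grove: Grove 7–2.
Harvest vs Fika: Harvest preferred on 2+3+1+1 = 7 ballots; Harvest wins 7–2.
Harvest vs Basil: 2+1 = 3 for Harvest, 6 for Basil — Basil by 6–3.
Harvest beats Fika; loses to Grove, Basil — 1 pairwise win.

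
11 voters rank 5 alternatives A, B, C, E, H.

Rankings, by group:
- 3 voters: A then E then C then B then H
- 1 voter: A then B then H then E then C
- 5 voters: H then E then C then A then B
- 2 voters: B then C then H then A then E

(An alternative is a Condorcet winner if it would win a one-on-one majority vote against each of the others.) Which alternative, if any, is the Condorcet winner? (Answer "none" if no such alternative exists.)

none

Pairwise majorities:
A vs B: A, 9–2.
A vs C: C wins 7–4.
A–E: A 6–5.
A–H: H 7–4.
B–C: C 8–3.
B–E: E 8–3.
B vs H: B, 6–5.
C vs E: E, 9–2.
C–H: H 6–5.
E–H: H 8–3.
No alternative is unbeaten: A loses to C; B loses to A; C loses to E; E loses to A; H loses to B. In particular A beats B beats H beats A is a majority cycle — no Condorcet winner exists.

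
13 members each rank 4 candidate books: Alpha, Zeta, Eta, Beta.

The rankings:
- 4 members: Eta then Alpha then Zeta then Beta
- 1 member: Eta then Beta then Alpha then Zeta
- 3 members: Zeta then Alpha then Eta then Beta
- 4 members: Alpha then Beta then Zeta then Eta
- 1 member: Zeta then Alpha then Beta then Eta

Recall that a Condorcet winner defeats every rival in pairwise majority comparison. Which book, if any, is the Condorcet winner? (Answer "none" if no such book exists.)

Head-to-head results (13 members):
Alpha vs Zeta: 4+1+4 = 9 for Alpha, 4 for Zeta — Alpha by 9–4.
Alpha vs Eta: Alpha wins 8–5.
Alpha vs Beta: 12 to 1, Alpha.
Zeta vs Eta: Zeta wins 8–5.
Zeta vs Beta: 4+3+1 = 8 for Zeta, 5 for Beta — Zeta by 8–5.
Eta vs Beta: Eta preferred on 4+1+3 = 8 ballots; Eta wins 8–5.
Alpha beats each of Zeta, Eta, Beta — Alpha is the Condorcet winner.

Alpha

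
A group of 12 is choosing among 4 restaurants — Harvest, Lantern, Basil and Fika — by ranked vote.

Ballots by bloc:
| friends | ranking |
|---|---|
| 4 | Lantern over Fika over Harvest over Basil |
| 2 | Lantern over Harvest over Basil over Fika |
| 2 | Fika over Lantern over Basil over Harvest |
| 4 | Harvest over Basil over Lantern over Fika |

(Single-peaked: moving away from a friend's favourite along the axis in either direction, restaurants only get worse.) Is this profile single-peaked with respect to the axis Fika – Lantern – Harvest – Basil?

no

Axis positions: Fika=1, Lantern=2, Harvest=3, Basil=4.
Bloc 1 (peak Lantern at position 2): ranking walks positions 2-1-3-4, expanding outward from the peak — single-peaked.
Bloc 2 (peak Lantern at position 2): ranking walks positions 2-3-4-1, expanding outward from the peak — single-peaked.
Bloc 3: ranking walks positions 1-2-4-3; Basil is ranked above Harvest even though Harvest lies between Basil and the peak Fika on the axis — preferences dip and rise again. Not single-peaked.
Bloc 4 (peak Harvest at position 3): ranking walks positions 3-4-2-1, expanding outward from the peak — single-peaked.
Bloc 3 violates single-peakedness, so the profile is not single-peaked on this axis.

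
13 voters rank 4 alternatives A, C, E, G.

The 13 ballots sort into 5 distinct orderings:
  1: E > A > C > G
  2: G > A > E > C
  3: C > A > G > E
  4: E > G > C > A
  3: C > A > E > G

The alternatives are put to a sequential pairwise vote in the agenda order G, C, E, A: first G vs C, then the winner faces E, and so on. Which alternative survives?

A

Round 1: G vs C — 6–7, C advances.
Round 2: C vs E — 6–7, E advances.
Round 3: E vs A — 5–8, A advances.
The agenda winner is A.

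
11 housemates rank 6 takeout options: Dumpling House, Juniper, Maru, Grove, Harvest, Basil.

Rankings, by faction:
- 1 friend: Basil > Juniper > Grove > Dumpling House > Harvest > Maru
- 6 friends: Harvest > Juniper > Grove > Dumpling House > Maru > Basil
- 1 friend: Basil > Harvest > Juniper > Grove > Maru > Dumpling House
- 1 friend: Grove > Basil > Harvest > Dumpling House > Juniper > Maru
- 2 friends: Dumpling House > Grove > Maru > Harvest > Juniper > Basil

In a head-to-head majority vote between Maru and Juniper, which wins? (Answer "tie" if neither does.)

Ballots ranking Maru above Juniper: 2.
Ballots ranking Juniper above Maru: 11 − 2 = 9.
Juniper wins the head-to-head 9–2.

Juniper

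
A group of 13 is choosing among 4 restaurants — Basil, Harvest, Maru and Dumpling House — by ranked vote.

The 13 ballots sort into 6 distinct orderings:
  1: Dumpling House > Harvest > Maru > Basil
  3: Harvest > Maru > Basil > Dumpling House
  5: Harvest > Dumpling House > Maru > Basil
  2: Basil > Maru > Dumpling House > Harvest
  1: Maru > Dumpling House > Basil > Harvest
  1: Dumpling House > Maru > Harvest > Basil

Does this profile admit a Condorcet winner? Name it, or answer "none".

Pairwise majorities:
Basil vs Harvest: Basil is ranked higher on 2+1 = 3 ballots, Harvest on 10. Harvest wins 10–3.
Basil vs Maru: 2 to 11, Maru.
Basil vs Dumpling House: Basil is ranked higher on 3+2 = 5 ballots, Dumpling House on 8. Dumpling House wins 8–5.
Harvest vs Maru: 1+3+5 = 9 for Harvest, 4 for Maru — Harvest by 9–4.
Harvest vs Dumpling House: Harvest is ranked higher on 3+5 = 8 ballots, Dumpling House on 5. Harvest wins 8–5.
Maru vs Dumpling House: 3+2+1 = 6 for Maru, 7 for Dumpling House — Dumpling House by 7–6.
Harvest defeats every rival head-to-head and is the Condorcet winner.

Harvest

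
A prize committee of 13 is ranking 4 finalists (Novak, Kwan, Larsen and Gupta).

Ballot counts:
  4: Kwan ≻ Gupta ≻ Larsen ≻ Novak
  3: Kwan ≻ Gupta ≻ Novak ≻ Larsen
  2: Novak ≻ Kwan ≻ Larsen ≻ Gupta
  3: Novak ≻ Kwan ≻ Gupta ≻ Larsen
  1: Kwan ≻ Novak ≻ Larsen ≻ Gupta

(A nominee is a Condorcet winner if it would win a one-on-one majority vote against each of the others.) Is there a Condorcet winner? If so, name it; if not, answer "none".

Kwan

Pairwise majorities:
Novak vs Kwan: 2+3 = 5 for Novak, 8 for Kwan — Kwan by 8–5.
Novak vs Larsen: Novak preferred on 3+2+3+1 = 9 ballots; Novak wins 9–4.
Novak vs Gupta: 6 to 7, Gupta.
Kwan vs Larsen: 13 to 0, Kwan.
Kwan vs Gupta: Kwan preferred on 4+3+2+3+1 = 13 ballots; Kwan wins 13–0.
Larsen vs Gupta: 2+1 = 3 for Larsen, 10 for Gupta — Gupta by 10–3.
Only Kwan has no losses; Kwan is the Condorcet winner.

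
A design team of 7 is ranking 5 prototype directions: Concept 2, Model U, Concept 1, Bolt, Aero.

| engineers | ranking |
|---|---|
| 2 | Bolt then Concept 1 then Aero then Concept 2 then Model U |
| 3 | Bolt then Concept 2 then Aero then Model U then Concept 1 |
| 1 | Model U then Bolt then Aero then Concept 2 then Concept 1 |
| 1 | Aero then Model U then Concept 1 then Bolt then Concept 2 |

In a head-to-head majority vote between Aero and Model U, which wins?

Ballots ranking Aero above Model U: 2 + 3 + 1 = 6.
Ballots ranking Model U above Aero: 7 − 6 = 1.
Aero wins the head-to-head 6–1.

Aero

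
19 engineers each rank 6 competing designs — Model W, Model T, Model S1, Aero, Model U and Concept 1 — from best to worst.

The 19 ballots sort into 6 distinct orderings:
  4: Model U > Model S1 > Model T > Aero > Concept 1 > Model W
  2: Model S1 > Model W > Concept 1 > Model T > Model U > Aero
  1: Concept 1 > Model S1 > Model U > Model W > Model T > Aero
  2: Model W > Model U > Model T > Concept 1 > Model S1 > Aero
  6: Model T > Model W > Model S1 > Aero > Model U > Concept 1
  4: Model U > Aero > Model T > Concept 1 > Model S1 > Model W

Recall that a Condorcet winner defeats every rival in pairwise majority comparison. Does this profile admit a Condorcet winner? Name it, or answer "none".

Pairwise majorities:
Model W vs Model T: 5 to 14, Model T.
Model W vs Model S1: 8 to 11, Model S1.
Model W vs Aero: Model W preferred on 2+1+2+6 = 11 ballots; Model W wins 11–8.
Model W vs Model U: 10 to 9, Model W.
Model W vs Concept 1: 2+2+6 = 10 for Model W, 9 for Concept 1 — Model W by 10–9.
Model T vs Model S1: 12 to 7, Model T.
Model T vs Aero: 15 to 4, Model T.
Model T vs Model U: Model T preferred on 2+6 = 8 ballots; Model U wins 11–8.
Model T vs Concept 1: Model T is ranked higher on 4+2+6+4 = 16 ballots, Concept 1 on 3. Model T wins 16–3.
Model S1 vs Aero: 15 to 4, Model S1.
Model S1 vs Model U: Model S1 is ranked higher on 2+1+6 = 9 ballots, Model U on 10. Model U wins 10–9.
Model S1 vs Concept 1: Model S1 is ranked higher on 4+2+6 = 12 ballots, Concept 1 on 7. Model S1 wins 12–7.
Aero vs Model U: Aero preferred on 6 ballots; Model U wins 13–6.
Aero vs Concept 1: 14 to 5, Aero.
Model U vs Concept 1: Model U is ranked higher on 4+2+6+4 = 16 ballots, Concept 1 on 3. Model U wins 16–3.
Every design loses at least once (Model W loses to Model T; Model T loses to Model U; Model S1 loses to Model T; Aero loses to Model W; Model U loses to Model W; Concept 1 loses to Model W). The majority relation contains the cycle Model W > Model U > Model T > Model W, so there is no Condorcet winner.

none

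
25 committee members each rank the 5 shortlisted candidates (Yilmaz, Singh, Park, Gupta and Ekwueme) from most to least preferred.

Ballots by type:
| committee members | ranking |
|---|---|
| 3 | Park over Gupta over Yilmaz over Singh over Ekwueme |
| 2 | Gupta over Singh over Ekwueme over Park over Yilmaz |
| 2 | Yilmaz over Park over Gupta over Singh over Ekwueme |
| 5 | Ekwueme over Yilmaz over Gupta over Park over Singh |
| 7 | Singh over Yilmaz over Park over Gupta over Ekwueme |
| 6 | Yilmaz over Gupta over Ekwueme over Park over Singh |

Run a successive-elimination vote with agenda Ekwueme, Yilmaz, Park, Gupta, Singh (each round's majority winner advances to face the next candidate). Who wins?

Yilmaz

Round 1: Ekwueme vs Yilmaz — 7–18, Yilmaz advances.
Round 2: Yilmaz vs Park — 20–5, Yilmaz advances.
Round 3: Yilmaz vs Gupta — 20–5, Yilmaz advances.
Round 4: Yilmaz vs Singh — 16–9, Yilmaz advances.
Yilmaz survives the agenda.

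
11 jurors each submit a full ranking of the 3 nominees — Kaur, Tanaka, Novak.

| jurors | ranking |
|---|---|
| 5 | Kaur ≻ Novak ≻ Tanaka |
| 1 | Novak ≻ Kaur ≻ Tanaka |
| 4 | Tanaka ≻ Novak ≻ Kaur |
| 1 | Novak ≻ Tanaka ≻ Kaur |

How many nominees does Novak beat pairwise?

Novak against each rival (11 jurors):
Novak vs Kaur: Novak wins 6–5.
Novak–Tanaka: Novak 7–4.
Novak beats Kaur, Tanaka — 2 pairwise wins.

2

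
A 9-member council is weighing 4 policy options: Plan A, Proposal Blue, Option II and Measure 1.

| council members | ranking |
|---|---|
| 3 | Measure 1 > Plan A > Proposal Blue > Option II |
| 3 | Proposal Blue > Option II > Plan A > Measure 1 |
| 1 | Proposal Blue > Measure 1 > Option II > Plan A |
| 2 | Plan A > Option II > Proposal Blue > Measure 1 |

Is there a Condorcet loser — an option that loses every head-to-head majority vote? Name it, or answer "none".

Head-to-head results (9 council members):
Plan A–Proposal Blue: Plan A 5–4.
Plan A vs Option II: Plan A is ranked higher on 3+2 = 5 ballots, Option II on 4. Plan A wins 5–4.
Plan A vs Measure 1: 5 to 4, Plan A.
Proposal Blue vs Option II: Proposal Blue, 7–2.
Proposal Blue vs Measure 1: 6 to 3, Proposal Blue.
Option II vs Measure 1: Option II, 5–4.
Measure 1 is beaten in every head-to-head and is the Condorcet loser.

Measure 1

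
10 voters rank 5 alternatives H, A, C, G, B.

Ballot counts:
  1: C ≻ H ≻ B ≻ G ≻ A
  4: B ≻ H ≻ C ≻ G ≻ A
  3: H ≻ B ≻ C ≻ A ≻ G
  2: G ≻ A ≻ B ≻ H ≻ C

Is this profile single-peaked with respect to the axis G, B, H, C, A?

no

Axis positions: G=1, B=2, H=3, C=4, A=5.
Cluster 1 (peak C at position 4): ranking walks positions 4-3-2-1-5, expanding outward from the peak — single-peaked.
Cluster 2 (peak B at position 2): ranking walks positions 2-3-4-1-5, expanding outward from the peak — single-peaked.
Cluster 3 (peak H at position 3): ranking walks positions 3-2-4-5-1, expanding outward from the peak — single-peaked.
Cluster 4: ranking walks positions 1-5-2-3-4; A is ranked above B even though B lies between A and the peak G on the axis — preferences dip and rise again. Not single-peaked.
Cluster 4 violates single-peakedness, so the profile is not single-peaked on this axis.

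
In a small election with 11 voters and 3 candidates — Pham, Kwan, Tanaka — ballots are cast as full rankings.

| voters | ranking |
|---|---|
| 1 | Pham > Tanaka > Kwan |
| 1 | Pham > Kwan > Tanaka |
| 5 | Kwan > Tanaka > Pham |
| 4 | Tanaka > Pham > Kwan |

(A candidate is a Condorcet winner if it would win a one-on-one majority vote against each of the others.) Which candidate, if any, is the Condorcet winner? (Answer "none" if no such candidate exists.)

Pairwise majorities:
Pham vs Kwan: Pham wins 6–5.
Pham vs Tanaka: Tanaka, 9–2.
Kwan vs Tanaka: Kwan wins 6–5.
No candidate is unbeaten: Pham loses to Tanaka; Kwan loses to Pham; Tanaka loses to Kwan. In particular Pham beats Kwan beats Tanaka beats Pham is a majority cycle — no Condorcet winner exists.

none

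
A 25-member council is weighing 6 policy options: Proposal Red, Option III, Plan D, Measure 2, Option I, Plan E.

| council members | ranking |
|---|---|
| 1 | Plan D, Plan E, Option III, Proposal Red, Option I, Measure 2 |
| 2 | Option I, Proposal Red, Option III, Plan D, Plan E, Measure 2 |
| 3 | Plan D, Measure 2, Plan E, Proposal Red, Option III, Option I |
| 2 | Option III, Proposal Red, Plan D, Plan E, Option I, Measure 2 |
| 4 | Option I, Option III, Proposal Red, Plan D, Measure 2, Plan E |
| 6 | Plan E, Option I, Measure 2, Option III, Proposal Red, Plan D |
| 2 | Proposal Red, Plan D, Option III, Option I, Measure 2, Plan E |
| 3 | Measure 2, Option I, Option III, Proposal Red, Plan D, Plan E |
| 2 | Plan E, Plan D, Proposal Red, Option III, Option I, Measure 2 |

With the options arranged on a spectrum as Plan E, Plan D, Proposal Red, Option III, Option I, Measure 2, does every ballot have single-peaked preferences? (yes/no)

no

Axis positions: Plan E=1, Plan D=2, Proposal Red=3, Option III=4, Option I=5, Measure 2=6.
Type 1: ranking walks positions 2-1-4-3-5-6; Option III is ranked above Proposal Red even though Proposal Red lies between Option III and the peak Plan D on the axis — preferences dip and rise again. Not single-peaked.
Type 2: ranking walks positions 5-3-4-2-1-6; Proposal Red is ranked above Option III even though Option III lies between Proposal Red and the peak Option I on the axis — preferences dip and rise again. Not single-peaked.
Type 3: ranking walks positions 2-6-1-3-4-5; Measure 2 is ranked above Proposal Red even though Proposal Red lies between Measure 2 and the peak Plan D on the axis — preferences dip and rise again. Not single-peaked.
Type 4 (peak Option III at position 4): ranking walks positions 4-3-2-1-5-6, expanding outward from the peak — single-peaked.
Type 5 (peak Option I at position 5): ranking walks positions 5-4-3-2-6-1, expanding outward from the peak — single-peaked.
Type 6: ranking walks positions 1-5-6-4-3-2; Option I is ranked above Plan D even though Plan D lies between Option I and the peak Plan E on the axis — preferences dip and rise again. Not single-peaked.
Type 7 (peak Proposal Red at position 3): ranking walks positions 3-2-4-5-6-1, expanding outward from the peak — single-peaked.
Type 8 (peak Measure 2 at position 6): ranking walks positions 6-5-4-3-2-1, expanding outward from the peak — single-peaked.
Type 9 (peak Plan E at position 1): ranking walks positions 1-2-3-4-5-6, expanding outward from the peak — single-peaked.
Type 1 violates single-peakedness, so the profile is not single-peaked on this axis.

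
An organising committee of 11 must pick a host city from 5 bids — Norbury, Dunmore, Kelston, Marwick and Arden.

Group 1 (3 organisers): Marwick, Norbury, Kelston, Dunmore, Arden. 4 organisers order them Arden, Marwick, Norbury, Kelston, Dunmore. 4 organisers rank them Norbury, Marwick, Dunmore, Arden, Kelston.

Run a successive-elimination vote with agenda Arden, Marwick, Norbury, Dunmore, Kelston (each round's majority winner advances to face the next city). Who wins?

Round 1: Arden vs Marwick — 4–7, Marwick advances.
Round 2: Marwick vs Norbury — 7–4, Marwick advances.
Round 3: Marwick vs Dunmore — 11–0, Marwick advances.
Round 4: Marwick vs Kelston — 11–0, Marwick advances.
The agenda winner is Marwick.

Marwick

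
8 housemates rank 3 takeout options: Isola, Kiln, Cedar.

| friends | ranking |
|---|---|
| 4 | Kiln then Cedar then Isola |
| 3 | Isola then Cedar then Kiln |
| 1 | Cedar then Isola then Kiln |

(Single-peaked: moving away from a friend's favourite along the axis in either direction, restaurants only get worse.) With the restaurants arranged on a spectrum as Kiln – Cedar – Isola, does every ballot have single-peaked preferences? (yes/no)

Axis positions: Kiln=1, Cedar=2, Isola=3.
Ballot type 1 (peak Kiln at position 1): ranking walks positions 1-2-3, expanding outward from the peak — single-peaked.
Ballot type 2 (peak Isola at position 3): ranking walks positions 3-2-1, expanding outward from the peak — single-peaked.
Ballot type 3 (peak Cedar at position 2): ranking walks positions 2-3-1, expanding outward from the peak — single-peaked.
Every ranking is single-peaked on this axis.

yes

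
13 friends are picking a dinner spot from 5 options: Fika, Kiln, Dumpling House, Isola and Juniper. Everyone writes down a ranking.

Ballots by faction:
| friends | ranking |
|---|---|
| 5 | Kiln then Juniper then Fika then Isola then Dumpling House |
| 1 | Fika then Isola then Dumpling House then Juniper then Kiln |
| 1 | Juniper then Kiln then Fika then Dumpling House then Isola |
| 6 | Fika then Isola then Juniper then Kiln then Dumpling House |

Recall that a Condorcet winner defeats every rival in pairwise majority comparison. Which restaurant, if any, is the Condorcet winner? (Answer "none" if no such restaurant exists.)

Fika

Pairwise majorities:
Fika vs Kiln: 7 to 6, Fika.
Fika vs Dumpling House: Fika wins 13–0.
Fika vs Isola: Fika wins 13–0.
Fika vs Juniper: 7 to 6, Fika.
Kiln vs Dumpling House: Kiln is ranked higher on 5+1+6 = 12 ballots, Dumpling House on 1. Kiln wins 12–1.
Kiln vs Isola: 5+1 = 6 for Kiln, 7 for Isola — Isola by 7–6.
Kiln vs Juniper: Juniper, 8–5.
Dumpling House vs Isola: 1 to 12, Isola.
Dumpling House vs Juniper: Juniper, 12–1.
Isola vs Juniper: Isola is ranked higher on 1+6 = 7 ballots, Juniper on 6. Isola wins 7–6.
Fika beats each of Kiln, Dumpling House, Isola, Juniper — Fika is the Condorcet winner.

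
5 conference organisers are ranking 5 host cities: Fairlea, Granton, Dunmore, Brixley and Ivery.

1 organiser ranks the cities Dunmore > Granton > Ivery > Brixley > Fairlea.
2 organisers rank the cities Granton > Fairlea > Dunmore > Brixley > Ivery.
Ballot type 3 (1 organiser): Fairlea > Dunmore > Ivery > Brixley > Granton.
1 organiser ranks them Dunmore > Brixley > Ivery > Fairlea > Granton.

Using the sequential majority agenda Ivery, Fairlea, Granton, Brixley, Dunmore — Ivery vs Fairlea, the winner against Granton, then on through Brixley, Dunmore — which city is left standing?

Dunmore

Round 1: Ivery vs Fairlea — 2–3, Fairlea advances.
Round 2: Fairlea vs Granton — 2–3, Granton advances.
Round 3: Granton vs Brixley — 3–2, Granton advances.
Round 4: Granton vs Dunmore — 2–3, Dunmore advances.
The agenda winner is Dunmore.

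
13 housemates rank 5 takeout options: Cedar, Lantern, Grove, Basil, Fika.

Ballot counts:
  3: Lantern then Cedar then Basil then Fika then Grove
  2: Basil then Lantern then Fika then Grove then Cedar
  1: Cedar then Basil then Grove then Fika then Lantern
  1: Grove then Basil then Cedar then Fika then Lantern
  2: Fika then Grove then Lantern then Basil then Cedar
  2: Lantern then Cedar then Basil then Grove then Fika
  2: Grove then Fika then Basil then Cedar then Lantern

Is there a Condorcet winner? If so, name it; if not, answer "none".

Lantern

Pairwise majorities:
Cedar vs Lantern: 1+1+2 = 4 for Cedar, 9 for Lantern — Lantern by 9–4.
Cedar–Grove: Grove 7–6.
Cedar–Basil: Basil 7–6.
Cedar–Fika: Cedar 7–6.
Lantern vs Grove: Lantern is ranked higher on 3+2+2 = 7 ballots, Grove on 6. Lantern wins 7–6.
Lantern vs Basil: Lantern wins 7–6.
Lantern vs Fika: 7 to 6, Lantern.
Grove vs Basil: 1+2+2 = 5 for Grove, 8 for Basil — Basil by 8–5.
Grove vs Fika: Grove is ranked higher on 1+1+2+2 = 6 ballots, Fika on 7. Fika wins 7–6.
Basil–Fika: Basil 9–4.
Lantern defeats every rival head-to-head and is the Condorcet winner.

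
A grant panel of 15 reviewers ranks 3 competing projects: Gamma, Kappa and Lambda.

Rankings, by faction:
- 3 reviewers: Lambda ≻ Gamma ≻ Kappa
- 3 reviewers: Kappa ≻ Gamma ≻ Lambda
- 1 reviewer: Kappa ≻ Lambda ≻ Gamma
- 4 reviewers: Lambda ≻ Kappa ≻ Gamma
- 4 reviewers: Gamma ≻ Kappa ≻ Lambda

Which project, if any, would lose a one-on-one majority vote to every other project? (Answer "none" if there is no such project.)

Gamma

Head-to-head results (15 reviewers):
Gamma vs Kappa: Gamma is ranked higher on 3+4 = 7 ballots, Kappa on 8. Kappa wins 8–7.
Gamma vs Lambda: Lambda wins 8–7.
Kappa vs Lambda: 8 to 7, Kappa.
Only Gamma has no wins; Gamma is the Condorcet loser.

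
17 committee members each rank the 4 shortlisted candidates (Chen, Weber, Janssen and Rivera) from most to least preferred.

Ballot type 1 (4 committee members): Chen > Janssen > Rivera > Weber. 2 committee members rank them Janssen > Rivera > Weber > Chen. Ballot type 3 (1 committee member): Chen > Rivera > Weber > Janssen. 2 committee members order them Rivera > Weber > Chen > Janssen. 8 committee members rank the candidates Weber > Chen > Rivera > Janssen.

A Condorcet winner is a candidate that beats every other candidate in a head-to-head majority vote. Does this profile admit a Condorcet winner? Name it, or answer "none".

none

Check each pair by majority over 17 ballots:
Chen vs Weber: 5 to 12, Weber.
Chen vs Janssen: Chen is ranked higher on 4+1+2+8 = 15 ballots, Janssen on 2. Chen wins 15–2.
Chen vs Rivera: Chen is ranked higher on 4+1+8 = 13 ballots, Rivera on 4. Chen wins 13–4.
Weber vs Janssen: Weber is ranked higher on 1+2+8 = 11 ballots, Janssen on 6. Weber wins 11–6.
Weber vs Rivera: Weber preferred on 8 ballots; Rivera wins 9–8.
Janssen vs Rivera: 6 to 11, Rivera.
Each candidate drops at least one matchup (Chen loses to Weber; Weber loses to Rivera; Janssen loses to Chen; Rivera loses to Chen); the cycle Chen → Rivera → Weber → Chen rules out a Condorcet winner.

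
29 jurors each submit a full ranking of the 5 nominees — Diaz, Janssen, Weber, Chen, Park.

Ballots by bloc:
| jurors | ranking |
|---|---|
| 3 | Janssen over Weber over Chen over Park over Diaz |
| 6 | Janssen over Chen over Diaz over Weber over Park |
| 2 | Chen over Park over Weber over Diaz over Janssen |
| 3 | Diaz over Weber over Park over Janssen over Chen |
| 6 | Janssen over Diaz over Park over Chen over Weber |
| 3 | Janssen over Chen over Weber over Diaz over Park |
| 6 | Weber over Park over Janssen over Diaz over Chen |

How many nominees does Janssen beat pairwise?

4

Janssen against each rival (29 jurors):
Janssen vs Diaz: Janssen wins 24–5.
Janssen vs Weber: Janssen is ranked higher on 3+6+6+3 = 18 ballots, Weber on 11. Janssen wins 18–11.
Janssen–Chen: Janssen 27–2.
Janssen vs Park: 18 to 11, Janssen.
Janssen beats Diaz, Weber, Chen, Park — 4 pairwise wins.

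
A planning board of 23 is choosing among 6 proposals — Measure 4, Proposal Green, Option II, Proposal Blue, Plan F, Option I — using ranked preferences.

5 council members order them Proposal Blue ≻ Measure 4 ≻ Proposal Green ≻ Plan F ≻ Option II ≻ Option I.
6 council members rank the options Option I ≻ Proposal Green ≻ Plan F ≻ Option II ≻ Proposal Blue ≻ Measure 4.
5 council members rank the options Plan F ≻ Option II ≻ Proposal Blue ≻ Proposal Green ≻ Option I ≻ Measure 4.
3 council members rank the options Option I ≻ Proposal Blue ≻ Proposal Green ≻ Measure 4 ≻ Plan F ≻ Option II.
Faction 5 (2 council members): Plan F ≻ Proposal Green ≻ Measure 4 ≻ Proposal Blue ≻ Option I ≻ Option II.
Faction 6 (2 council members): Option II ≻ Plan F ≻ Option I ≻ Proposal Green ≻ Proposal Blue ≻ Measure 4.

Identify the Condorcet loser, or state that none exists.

Head-to-head results (23 council members):
Measure 4 vs Proposal Green: Proposal Green, 18–5.
Measure 4 vs Option II: Measure 4 preferred on 5+3+2 = 10 ballots; Option II wins 13–10.
Measure 4 vs Proposal Blue: 2 to 21, Proposal Blue.
Measure 4 vs Plan F: 8 to 15, Plan F.
Measure 4 vs Option I: Option I wins 16–7.
Proposal Green vs Option II: Proposal Green wins 16–7.
Proposal Green vs Proposal Blue: Proposal Blue wins 13–10.
Proposal Green vs Plan F: 5+6+3 = 14 for Proposal Green, 9 for Plan F — Proposal Green by 14–9.
Proposal Green vs Option I: 12 to 11, Proposal Green.
Option II vs Proposal Blue: 13 to 10, Option II.
Option II–Plan F: Plan F 21–2.
Option II–Option I: Option II 12–11.
Proposal Blue vs Plan F: Proposal Blue preferred on 5+3 = 8 ballots; Plan F wins 15–8.
Proposal Blue vs Option I: Proposal Blue wins 12–11.
Plan F–Option I: Plan F 14–9.
Measure 4 loses to every other option — it is the Condorcet loser.

Measure 4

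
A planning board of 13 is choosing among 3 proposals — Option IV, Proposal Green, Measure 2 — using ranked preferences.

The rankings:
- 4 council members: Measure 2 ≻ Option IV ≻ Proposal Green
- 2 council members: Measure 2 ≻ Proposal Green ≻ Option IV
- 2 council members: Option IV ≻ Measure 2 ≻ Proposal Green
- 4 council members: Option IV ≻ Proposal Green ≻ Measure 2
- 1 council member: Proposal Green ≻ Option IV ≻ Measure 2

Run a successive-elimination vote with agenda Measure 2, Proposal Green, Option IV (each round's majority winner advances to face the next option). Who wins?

Round 1: Measure 2 vs Proposal Green — 8–5, Measure 2 advances.
Round 2: Measure 2 vs Option IV — 6–7, Option IV advances.
Option IV survives the agenda.

Option IV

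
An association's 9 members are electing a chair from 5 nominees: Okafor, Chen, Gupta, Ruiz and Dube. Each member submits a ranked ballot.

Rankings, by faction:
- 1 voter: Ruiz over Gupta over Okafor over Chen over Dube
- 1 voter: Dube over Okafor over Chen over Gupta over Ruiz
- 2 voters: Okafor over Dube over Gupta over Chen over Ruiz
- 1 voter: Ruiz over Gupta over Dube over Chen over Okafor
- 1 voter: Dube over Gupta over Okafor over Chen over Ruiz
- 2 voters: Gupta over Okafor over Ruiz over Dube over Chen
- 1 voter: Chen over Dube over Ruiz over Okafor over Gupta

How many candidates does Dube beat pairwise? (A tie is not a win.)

3

Dube against each rival (9 voters):
Dube vs Okafor: 1+1+1+1 = 4 for Dube, 5 for Okafor — Okafor by 5–4.
Dube vs Chen: Dube, 7–2.
Dube vs Gupta: Dube wins 5–4.
Dube vs Ruiz: 1+2+1+1 = 5 for Dube, 4 for Ruiz — Dube by 5–4.
Dube beats Chen, Gupta, Ruiz; loses to Okafor — 3 pairwise wins.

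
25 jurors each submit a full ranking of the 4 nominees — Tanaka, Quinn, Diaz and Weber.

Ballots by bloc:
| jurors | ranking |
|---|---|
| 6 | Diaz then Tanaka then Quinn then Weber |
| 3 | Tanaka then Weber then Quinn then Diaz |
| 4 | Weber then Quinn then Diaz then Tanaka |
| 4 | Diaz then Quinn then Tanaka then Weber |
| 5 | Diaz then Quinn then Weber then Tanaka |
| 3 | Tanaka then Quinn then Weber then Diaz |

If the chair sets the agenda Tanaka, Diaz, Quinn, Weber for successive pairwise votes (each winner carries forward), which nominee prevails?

Round 1: Tanaka vs Diaz — 6–19, Diaz advances.
Round 2: Diaz vs Quinn — 15–10, Diaz advances.
Round 3: Diaz vs Weber — 15–10, Diaz advances.
Diaz survives the agenda.

Diaz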